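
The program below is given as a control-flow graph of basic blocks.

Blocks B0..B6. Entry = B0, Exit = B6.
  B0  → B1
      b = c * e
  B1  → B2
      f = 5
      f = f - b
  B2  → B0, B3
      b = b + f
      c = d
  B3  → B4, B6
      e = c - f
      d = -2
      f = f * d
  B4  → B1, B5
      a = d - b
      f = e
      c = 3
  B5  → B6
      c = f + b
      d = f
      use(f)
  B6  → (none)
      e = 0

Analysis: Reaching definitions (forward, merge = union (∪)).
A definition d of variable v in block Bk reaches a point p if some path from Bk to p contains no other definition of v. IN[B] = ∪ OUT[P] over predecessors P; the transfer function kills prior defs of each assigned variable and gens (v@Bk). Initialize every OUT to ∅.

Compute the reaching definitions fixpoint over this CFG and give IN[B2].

Answer: {a@B4, b@B0, b@B2, c@B2, c@B4, d@B3, e@B3, f@B1}

Working:
Per-block solution:
  B0: | IN={a@B4, b@B2, c@B2, d@B3, e@B3, f@B1} | OUT={a@B4, b@B0, c@B2, d@B3, e@B3, f@B1}
  B1: | IN={a@B4, b@B0, b@B2, c@B2, c@B4, d@B3, e@B3, f@B1, f@B4} | OUT={a@B4, b@B0, b@B2, c@B2, c@B4, d@B3, e@B3, f@B1}
  B2: | IN={a@B4, b@B0, b@B2, c@B2, c@B4, d@B3, e@B3, f@B1} | OUT={a@B4, b@B2, c@B2, d@B3, e@B3, f@B1}
  B3: | IN={a@B4, b@B2, c@B2, d@B3, e@B3, f@B1} | OUT={a@B4, b@B2, c@B2, d@B3, e@B3, f@B3}
  B4: | IN={a@B4, b@B2, c@B2, d@B3, e@B3, f@B3} | OUT={a@B4, b@B2, c@B4, d@B3, e@B3, f@B4}
  B5: | IN={a@B4, b@B2, c@B4, d@B3, e@B3, f@B4} | OUT={a@B4, b@B2, c@B5, d@B5, e@B3, f@B4}
  B6: | IN={a@B4, b@B2, c@B2, c@B5, d@B3, d@B5, e@B3, f@B3, f@B4} | OUT={a@B4, b@B2, c@B2, c@B5, d@B3, d@B5, e@B6, f@B3, f@B4}

Merge at B2: IN[B2] = OUT[B1] = {a@B4, b@B0, b@B2, c@B2, c@B4, d@B3, e@B3, f@B1}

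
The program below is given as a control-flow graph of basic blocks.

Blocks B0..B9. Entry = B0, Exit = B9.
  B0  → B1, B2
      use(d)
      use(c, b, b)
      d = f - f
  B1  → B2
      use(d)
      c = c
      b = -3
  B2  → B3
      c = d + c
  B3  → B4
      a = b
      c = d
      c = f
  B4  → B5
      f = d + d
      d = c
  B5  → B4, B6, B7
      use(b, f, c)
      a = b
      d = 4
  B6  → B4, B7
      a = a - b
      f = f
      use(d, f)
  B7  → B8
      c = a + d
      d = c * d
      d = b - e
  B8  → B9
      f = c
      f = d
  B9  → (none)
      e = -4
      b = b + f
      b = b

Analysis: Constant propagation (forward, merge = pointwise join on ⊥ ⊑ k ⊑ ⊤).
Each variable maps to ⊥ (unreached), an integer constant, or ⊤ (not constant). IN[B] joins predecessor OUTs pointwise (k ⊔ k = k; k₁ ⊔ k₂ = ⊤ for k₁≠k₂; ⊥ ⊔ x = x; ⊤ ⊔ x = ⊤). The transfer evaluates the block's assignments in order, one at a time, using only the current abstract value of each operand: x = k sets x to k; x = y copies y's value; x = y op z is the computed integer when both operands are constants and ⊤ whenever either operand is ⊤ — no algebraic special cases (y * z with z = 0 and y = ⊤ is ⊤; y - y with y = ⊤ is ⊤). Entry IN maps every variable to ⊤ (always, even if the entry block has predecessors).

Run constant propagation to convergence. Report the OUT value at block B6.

Converged values:
  B0:  IN=(all ⊤)  OUT=(all ⊤)
  B1:  IN=(all ⊤)  OUT={b:-3; rest ⊤}
  B2:  IN=(all ⊤)  OUT=(all ⊤)
  B3:  IN=(all ⊤)  OUT=(all ⊤)
  B4:  IN=(all ⊤)  OUT=(all ⊤)
  B5:  IN=(all ⊤)  OUT={d:4; rest ⊤}
  B6:  IN={d:4; rest ⊤}  OUT={d:4; rest ⊤}
  B7:  IN={d:4; rest ⊤}  OUT=(all ⊤)
  B8:  IN=(all ⊤)  OUT=(all ⊤)
  B9:  IN=(all ⊤)  OUT={e:-4; rest ⊤}

Merge at B6: IN[B6] = OUT[B5] = {a: ⊤, b: ⊤, c: ⊤, d: 4, e: ⊤, f: ⊤}
Applying B6's transfer function to that IN value gives OUT[B6] (row B6 above).

Answer: {a: ⊤, b: ⊤, c: ⊤, d: 4, e: ⊤, f: ⊤}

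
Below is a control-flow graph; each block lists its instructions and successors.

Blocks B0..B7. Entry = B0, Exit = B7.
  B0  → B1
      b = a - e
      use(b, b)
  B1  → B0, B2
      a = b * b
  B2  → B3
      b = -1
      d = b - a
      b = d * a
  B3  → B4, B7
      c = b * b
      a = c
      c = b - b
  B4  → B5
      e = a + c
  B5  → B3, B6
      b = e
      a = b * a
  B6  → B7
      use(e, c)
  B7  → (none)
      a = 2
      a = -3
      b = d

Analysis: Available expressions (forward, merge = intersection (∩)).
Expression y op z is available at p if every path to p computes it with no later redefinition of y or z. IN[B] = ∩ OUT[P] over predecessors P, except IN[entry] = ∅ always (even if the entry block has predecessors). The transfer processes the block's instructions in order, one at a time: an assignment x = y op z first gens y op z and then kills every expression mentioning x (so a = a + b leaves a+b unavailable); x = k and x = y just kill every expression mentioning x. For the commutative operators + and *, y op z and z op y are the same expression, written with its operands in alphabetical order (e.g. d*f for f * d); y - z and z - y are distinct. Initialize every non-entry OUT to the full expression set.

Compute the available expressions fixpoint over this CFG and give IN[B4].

Fixpoint table:
  B0:   IN={}   OUT={a-e}
  B1:   IN={a-e}   OUT={b*b}
  B2:   IN={b*b}   OUT={a*d}
  B3:   IN={}   OUT={b*b, b-b}
  B4:   IN={b*b, b-b}   OUT={a+c, b*b, b-b}
  B5:   IN={a+c, b*b, b-b}   OUT={}
  B6:   IN={}   OUT={}
  B7:   IN={}   OUT={}

Merge at B4: IN[B4] = OUT[B3] = {b*b, b-b}

Answer: {b*b, b-b}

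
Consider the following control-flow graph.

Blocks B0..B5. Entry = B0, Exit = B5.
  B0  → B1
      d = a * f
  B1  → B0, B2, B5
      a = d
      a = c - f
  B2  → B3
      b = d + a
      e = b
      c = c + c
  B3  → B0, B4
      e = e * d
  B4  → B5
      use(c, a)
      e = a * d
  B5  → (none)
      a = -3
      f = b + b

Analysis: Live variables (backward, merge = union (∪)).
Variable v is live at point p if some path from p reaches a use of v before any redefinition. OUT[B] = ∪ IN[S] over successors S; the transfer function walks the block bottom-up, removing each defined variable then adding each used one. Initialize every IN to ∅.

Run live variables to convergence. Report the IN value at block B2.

Answer: {a, c, d, f}

Trace:
Per-block solution:
  B0:  IN={a, b, c, f}  OUT={b, c, d, f}
  B1:  IN={b, c, d, f}  OUT={a, b, c, d, f}
  B2:  IN={a, c, d, f}  OUT={a, b, c, d, e, f}
  B3:  IN={a, b, c, d, e, f}  OUT={a, b, c, d, f}
  B4:  IN={a, b, c, d}  OUT={b}
  B5:  IN={b}  OUT={}

Merge at B2: OUT[B2] = IN[B3] = {a, b, c, d, e, f}
Applying B2's transfer function to that OUT value gives IN[B2] (row B2 above).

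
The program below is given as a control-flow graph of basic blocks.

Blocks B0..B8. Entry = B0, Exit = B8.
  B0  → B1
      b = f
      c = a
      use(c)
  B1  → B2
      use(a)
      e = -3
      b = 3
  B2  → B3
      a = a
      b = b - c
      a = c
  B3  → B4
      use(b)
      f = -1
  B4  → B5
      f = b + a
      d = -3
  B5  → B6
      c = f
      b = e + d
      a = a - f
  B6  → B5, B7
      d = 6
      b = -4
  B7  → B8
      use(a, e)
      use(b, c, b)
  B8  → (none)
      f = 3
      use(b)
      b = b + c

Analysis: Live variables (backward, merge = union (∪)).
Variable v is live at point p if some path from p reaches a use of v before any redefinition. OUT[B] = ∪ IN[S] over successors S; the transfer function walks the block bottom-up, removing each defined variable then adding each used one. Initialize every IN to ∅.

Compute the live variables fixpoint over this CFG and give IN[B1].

Converged values:
  B0:   IN={a, f}   OUT={a, c}
  B1:   IN={a, c}   OUT={a, b, c, e}
  B2:   IN={a, b, c, e}   OUT={a, b, e}
  B3:   IN={a, b, e}   OUT={a, b, e}
  B4:   IN={a, b, e}   OUT={a, d, e, f}
  B5:   IN={a, d, e, f}   OUT={a, c, e, f}
  B6:   IN={a, c, e, f}   OUT={a, b, c, d, e, f}
  B7:   IN={a, b, c, e}   OUT={b, c}
  B8:   IN={b, c}   OUT={}

Merge at B1: OUT[B1] = IN[B2] = {a, b, c, e}
Applying B1's transfer function to that OUT value gives IN[B1] (row B1 above).

Answer: {a, c}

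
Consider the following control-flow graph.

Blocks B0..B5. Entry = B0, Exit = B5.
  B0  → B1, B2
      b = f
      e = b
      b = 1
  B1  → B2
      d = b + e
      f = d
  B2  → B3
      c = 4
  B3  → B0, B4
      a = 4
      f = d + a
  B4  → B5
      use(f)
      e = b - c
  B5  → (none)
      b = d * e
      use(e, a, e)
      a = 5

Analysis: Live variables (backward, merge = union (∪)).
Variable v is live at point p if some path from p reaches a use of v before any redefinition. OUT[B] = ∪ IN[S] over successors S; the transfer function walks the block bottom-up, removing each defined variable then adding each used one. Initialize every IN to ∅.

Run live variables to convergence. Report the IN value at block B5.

Fixpoint table:
  B0: | IN={d, f} | OUT={b, d, e}
  B1: | IN={b, e} | OUT={b, d}
  B2: | IN={b, d} | OUT={b, c, d}
  B3: | IN={b, c, d} | OUT={a, b, c, d, f}
  B4: | IN={a, b, c, d, f} | OUT={a, d, e}
  B5: | IN={a, d, e} | OUT={}

B5 is the boundary node: OUT[B5] = {}
Applying B5's transfer function to that OUT value gives IN[B5] (row B5 above).

Answer: {a, d, e}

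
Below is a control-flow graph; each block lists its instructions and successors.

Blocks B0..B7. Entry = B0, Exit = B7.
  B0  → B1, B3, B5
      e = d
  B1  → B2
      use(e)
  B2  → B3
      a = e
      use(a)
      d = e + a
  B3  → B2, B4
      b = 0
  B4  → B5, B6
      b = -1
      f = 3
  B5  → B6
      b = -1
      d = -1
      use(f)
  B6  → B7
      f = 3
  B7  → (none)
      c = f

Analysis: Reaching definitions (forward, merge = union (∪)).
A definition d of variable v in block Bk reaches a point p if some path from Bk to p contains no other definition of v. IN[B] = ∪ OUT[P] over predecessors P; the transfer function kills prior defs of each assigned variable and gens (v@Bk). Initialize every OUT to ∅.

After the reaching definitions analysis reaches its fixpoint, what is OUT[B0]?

Per-block solution:
  B0: | IN={} | OUT={e@B0}
  B1: | IN={e@B0} | OUT={e@B0}
  B2: | IN={a@B2, b@B3, d@B2, e@B0} | OUT={a@B2, b@B3, d@B2, e@B0}
  B3: | IN={a@B2, b@B3, d@B2, e@B0} | OUT={a@B2, b@B3, d@B2, e@B0}
  B4: | IN={a@B2, b@B3, d@B2, e@B0} | OUT={a@B2, b@B4, d@B2, e@B0, f@B4}
  B5: | IN={a@B2, b@B4, d@B2, e@B0, f@B4} | OUT={a@B2, b@B5, d@B5, e@B0, f@B4}
  B6: | IN={a@B2, b@B4, b@B5, d@B2, d@B5, e@B0, f@B4} | OUT={a@B2, b@B4, b@B5, d@B2, d@B5, e@B0, f@B6}
  B7: | IN={a@B2, b@B4, b@B5, d@B2, d@B5, e@B0, f@B6} | OUT={a@B2, b@B4, b@B5, c@B7, d@B2, d@B5, e@B0, f@B6}

B0 is the boundary node: IN[B0] = {}
Applying B0's transfer function to that IN value gives OUT[B0] (row B0 above).

Answer: {e@B0}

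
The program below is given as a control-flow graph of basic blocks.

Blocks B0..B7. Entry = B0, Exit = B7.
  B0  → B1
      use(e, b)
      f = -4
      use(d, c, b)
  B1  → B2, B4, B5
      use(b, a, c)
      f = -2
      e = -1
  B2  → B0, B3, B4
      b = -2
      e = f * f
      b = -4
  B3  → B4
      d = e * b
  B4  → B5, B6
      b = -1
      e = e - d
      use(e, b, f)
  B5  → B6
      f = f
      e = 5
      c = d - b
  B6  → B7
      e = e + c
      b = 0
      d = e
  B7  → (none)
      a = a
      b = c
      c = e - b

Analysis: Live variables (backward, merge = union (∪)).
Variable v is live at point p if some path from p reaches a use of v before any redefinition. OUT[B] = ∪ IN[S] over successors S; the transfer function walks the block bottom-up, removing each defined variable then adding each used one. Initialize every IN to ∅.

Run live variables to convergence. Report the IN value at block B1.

Answer: {a, b, c, d}

Working:
Converged values:
  B0:  IN={a, b, c, d, e}  OUT={a, b, c, d}
  B1:  IN={a, b, c, d}  OUT={a, b, c, d, e, f}
  B2:  IN={a, c, d, f}  OUT={a, b, c, d, e, f}
  B3:  IN={a, b, c, e, f}  OUT={a, c, d, e, f}
  B4:  IN={a, c, d, e, f}  OUT={a, b, c, d, e, f}
  B5:  IN={a, b, d, f}  OUT={a, c, e}
  B6:  IN={a, c, e}  OUT={a, c, e}
  B7:  IN={a, c, e}  OUT={}

Merge at B1: OUT[B1] = IN[B2] ⊔ IN[B4] ⊔ IN[B5] = {a, b, c, d, e, f}
Applying B1's transfer function to that OUT value gives IN[B1] (row B1 above).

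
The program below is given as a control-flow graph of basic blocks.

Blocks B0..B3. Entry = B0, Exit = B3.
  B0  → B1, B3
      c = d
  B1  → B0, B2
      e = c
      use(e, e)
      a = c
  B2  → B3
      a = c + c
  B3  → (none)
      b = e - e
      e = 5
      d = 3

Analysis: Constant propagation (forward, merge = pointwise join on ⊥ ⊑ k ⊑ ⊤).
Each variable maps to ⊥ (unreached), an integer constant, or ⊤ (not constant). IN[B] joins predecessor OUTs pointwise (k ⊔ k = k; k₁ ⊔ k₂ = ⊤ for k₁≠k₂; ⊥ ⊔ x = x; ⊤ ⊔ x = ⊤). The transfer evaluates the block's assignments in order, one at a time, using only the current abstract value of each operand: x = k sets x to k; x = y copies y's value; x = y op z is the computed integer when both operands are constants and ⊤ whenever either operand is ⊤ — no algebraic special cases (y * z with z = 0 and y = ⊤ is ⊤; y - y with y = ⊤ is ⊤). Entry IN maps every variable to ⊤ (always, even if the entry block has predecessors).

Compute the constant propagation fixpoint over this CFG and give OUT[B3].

Converged values:
  B0:   IN=(all ⊤)   OUT=(all ⊤)
  B1:   IN=(all ⊤)   OUT=(all ⊤)
  B2:   IN=(all ⊤)   OUT=(all ⊤)
  B3:   IN=(all ⊤)   OUT={d:3, e:5; rest ⊤}

Merge at B3: IN[B3] = OUT[B0] ⊔ OUT[B2] = {a: ⊤, b: ⊤, c: ⊤, d: ⊤, e: ⊤, f: ⊤}
Applying B3's transfer function to that IN value gives OUT[B3] (row B3 above).

Answer: {a: ⊤, b: ⊤, c: ⊤, d: 3, e: 5, f: ⊤}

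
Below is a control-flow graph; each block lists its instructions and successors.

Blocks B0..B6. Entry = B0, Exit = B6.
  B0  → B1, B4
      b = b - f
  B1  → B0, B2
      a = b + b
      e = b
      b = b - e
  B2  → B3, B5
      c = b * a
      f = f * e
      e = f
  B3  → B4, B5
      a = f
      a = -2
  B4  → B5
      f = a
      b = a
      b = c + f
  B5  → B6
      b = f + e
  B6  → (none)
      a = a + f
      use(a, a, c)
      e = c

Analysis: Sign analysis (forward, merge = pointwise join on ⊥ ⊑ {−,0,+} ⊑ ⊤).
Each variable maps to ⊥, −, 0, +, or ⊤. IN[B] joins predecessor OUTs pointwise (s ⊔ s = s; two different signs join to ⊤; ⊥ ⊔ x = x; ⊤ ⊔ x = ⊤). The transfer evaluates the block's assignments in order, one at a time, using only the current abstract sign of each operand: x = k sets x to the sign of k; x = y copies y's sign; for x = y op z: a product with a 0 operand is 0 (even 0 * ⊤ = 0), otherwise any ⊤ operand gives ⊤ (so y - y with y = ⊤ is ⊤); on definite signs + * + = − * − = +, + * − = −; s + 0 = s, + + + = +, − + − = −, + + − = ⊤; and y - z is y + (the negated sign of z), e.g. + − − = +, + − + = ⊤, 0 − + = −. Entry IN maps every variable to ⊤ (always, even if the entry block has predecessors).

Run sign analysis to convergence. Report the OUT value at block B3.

Per-block solution:
  B0:   IN=(all ⊤)   OUT=(all ⊤)
  B1:   IN=(all ⊤)   OUT=(all ⊤)
  B2:   IN=(all ⊤)   OUT=(all ⊤)
  B3:   IN=(all ⊤)   OUT={a:-; rest ⊤}
  B4:   IN=(all ⊤)   OUT=(all ⊤)
  B5:   IN=(all ⊤)   OUT=(all ⊤)
  B6:   IN=(all ⊤)   OUT=(all ⊤)

Merge at B3: IN[B3] = OUT[B2] = {a: ⊤, b: ⊤, c: ⊤, d: ⊤, e: ⊤, f: ⊤}
Applying B3's transfer function to that IN value gives OUT[B3] (row B3 above).

Answer: {a: -, b: ⊤, c: ⊤, d: ⊤, e: ⊤, f: ⊤}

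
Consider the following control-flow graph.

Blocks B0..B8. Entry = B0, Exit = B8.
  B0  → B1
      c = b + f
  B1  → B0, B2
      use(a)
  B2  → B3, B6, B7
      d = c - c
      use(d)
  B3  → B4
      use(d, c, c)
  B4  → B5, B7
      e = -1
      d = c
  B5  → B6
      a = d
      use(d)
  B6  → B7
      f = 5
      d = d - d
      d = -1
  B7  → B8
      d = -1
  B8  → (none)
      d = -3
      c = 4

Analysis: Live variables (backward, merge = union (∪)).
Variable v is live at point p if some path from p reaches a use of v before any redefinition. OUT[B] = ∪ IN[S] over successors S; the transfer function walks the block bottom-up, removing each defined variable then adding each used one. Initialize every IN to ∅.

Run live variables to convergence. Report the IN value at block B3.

Answer: {c, d}

Derivation:
Fixpoint table:
  B0: | IN={a, b, f} | OUT={a, b, c, f}
  B1: | IN={a, b, c, f} | OUT={a, b, c, f}
  B2: | IN={c} | OUT={c, d}
  B3: | IN={c, d} | OUT={c}
  B4: | IN={c} | OUT={d}
  B5: | IN={d} | OUT={d}
  B6: | IN={d} | OUT={}
  B7: | IN={} | OUT={}
  B8: | IN={} | OUT={}

Merge at B3: OUT[B3] = IN[B4] = {c}
Applying B3's transfer function to that OUT value gives IN[B3] (row B3 above).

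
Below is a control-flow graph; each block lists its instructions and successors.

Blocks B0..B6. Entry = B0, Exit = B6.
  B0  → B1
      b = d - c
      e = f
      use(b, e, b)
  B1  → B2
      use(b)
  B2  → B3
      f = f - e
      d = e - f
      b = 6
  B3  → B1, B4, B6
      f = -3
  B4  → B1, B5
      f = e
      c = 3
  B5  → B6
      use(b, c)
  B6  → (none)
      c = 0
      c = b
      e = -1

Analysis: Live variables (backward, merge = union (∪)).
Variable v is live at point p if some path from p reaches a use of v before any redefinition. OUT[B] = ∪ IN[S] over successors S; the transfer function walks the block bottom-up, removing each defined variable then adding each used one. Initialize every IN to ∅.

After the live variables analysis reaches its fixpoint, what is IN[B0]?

Answer: {c, d, f}

Working:
Converged values:
  B0:  IN={c, d, f}  OUT={b, e, f}
  B1:  IN={b, e, f}  OUT={e, f}
  B2:  IN={e, f}  OUT={b, e}
  B3:  IN={b, e}  OUT={b, e, f}
  B4:  IN={b, e}  OUT={b, c, e, f}
  B5:  IN={b, c}  OUT={b}
  B6:  IN={b}  OUT={}

Merge at B0: OUT[B0] = IN[B1] = {b, e, f}
Applying B0's transfer function to that OUT value gives IN[B0] (row B0 above).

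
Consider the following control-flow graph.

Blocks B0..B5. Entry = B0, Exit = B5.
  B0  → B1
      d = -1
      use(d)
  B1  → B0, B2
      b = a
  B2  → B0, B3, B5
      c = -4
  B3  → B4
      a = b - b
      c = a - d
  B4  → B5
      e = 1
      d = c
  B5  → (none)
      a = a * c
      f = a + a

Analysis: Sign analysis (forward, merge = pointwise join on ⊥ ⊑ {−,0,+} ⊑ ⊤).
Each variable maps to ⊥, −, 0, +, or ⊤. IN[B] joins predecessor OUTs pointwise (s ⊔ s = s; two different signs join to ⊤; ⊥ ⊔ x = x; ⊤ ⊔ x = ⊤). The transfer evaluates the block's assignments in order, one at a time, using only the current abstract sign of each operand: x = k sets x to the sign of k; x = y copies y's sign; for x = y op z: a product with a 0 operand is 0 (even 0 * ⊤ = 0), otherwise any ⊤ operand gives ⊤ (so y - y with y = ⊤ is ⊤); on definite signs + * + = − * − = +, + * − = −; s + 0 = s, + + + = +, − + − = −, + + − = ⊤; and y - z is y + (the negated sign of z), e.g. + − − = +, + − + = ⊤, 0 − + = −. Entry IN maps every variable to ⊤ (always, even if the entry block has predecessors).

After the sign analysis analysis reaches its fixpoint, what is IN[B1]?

Answer: {a: ⊤, b: ⊤, c: ⊤, d: -, e: ⊤, f: ⊤}

Derivation:
Fixpoint table:
  B0:  IN=(all ⊤)  OUT={d:-; rest ⊤}
  B1:  IN={d:-; rest ⊤}  OUT={d:-; rest ⊤}
  B2:  IN={d:-; rest ⊤}  OUT={c:-, d:-; rest ⊤}
  B3:  IN={c:-, d:-; rest ⊤}  OUT={d:-; rest ⊤}
  B4:  IN={d:-; rest ⊤}  OUT={e:+; rest ⊤}
  B5:  IN=(all ⊤)  OUT=(all ⊤)

Merge at B1: IN[B1] = OUT[B0] = {a: ⊤, b: ⊤, c: ⊤, d: -, e: ⊤, f: ⊤}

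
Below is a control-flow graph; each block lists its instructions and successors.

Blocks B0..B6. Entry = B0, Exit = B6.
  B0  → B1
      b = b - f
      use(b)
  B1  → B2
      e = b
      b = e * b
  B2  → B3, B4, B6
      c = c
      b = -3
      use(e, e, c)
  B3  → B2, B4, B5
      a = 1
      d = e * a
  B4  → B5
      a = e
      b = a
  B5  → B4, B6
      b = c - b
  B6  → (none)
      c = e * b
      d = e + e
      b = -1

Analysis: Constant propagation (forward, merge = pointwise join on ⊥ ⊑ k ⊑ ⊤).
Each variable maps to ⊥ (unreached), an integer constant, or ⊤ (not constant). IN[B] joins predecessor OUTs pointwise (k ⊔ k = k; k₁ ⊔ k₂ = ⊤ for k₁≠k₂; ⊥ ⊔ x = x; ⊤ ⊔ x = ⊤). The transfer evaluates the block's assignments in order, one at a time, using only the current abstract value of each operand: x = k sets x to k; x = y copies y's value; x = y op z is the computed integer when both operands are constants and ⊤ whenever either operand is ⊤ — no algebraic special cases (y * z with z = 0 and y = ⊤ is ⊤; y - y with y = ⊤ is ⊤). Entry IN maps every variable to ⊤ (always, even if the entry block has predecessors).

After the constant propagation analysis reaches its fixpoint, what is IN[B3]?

Fixpoint table:
  B0:   IN=(all ⊤)   OUT=(all ⊤)
  B1:   IN=(all ⊤)   OUT=(all ⊤)
  B2:   IN=(all ⊤)   OUT={b:-3; rest ⊤}
  B3:   IN={b:-3; rest ⊤}   OUT={a:1, b:-3; rest ⊤}
  B4:   IN=(all ⊤)   OUT=(all ⊤)
  B5:   IN=(all ⊤)   OUT=(all ⊤)
  B6:   IN=(all ⊤)   OUT={b:-1; rest ⊤}

Merge at B3: IN[B3] = OUT[B2] = {a: ⊤, b: -3, c: ⊤, d: ⊤, e: ⊤, f: ⊤}

Answer: {a: ⊤, b: -3, c: ⊤, d: ⊤, e: ⊤, f: ⊤}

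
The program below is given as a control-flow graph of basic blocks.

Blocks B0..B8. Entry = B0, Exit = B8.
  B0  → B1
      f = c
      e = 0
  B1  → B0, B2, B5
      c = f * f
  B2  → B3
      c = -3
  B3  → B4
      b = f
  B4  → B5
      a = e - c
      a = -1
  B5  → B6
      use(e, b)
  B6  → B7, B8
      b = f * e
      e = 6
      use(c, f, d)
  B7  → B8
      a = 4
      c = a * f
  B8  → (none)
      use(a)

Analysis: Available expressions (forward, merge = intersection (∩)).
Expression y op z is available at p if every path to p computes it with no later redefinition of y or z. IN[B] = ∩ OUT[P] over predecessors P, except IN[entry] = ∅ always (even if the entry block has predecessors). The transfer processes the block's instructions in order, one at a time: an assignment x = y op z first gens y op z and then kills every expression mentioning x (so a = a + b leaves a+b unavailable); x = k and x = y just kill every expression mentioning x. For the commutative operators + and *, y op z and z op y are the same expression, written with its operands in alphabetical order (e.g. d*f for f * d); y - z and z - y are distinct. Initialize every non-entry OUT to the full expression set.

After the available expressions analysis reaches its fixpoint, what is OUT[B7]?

Answer: {a*f, f*f}

Trace:
Fixpoint table:
  B0:  IN={}  OUT={}
  B1:  IN={}  OUT={f*f}
  B2:  IN={f*f}  OUT={f*f}
  B3:  IN={f*f}  OUT={f*f}
  B4:  IN={f*f}  OUT={e-c, f*f}
  B5:  IN={f*f}  OUT={f*f}
  B6:  IN={f*f}  OUT={f*f}
  B7:  IN={f*f}  OUT={a*f, f*f}
  B8:  IN={f*f}  OUT={f*f}

Merge at B7: IN[B7] = OUT[B6] = {f*f}
Applying B7's transfer function to that IN value gives OUT[B7] (row B7 above).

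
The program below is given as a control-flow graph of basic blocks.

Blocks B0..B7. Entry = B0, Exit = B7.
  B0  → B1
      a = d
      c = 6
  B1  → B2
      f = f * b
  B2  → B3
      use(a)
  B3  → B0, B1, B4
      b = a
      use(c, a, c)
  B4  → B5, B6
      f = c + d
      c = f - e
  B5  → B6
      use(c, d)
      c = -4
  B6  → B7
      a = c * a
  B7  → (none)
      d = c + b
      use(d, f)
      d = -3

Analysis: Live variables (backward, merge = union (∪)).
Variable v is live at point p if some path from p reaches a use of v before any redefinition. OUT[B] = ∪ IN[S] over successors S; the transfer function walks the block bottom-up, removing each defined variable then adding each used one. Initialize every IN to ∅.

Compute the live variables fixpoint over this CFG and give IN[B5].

Answer: {a, b, c, d, f}

Trace:
Per-block solution:
  B0:  IN={b, d, e, f}  OUT={a, b, c, d, e, f}
  B1:  IN={a, b, c, d, e, f}  OUT={a, c, d, e, f}
  B2:  IN={a, c, d, e, f}  OUT={a, c, d, e, f}
  B3:  IN={a, c, d, e, f}  OUT={a, b, c, d, e, f}
  B4:  IN={a, b, c, d, e}  OUT={a, b, c, d, f}
  B5:  IN={a, b, c, d, f}  OUT={a, b, c, f}
  B6:  IN={a, b, c, f}  OUT={b, c, f}
  B7:  IN={b, c, f}  OUT={}

Merge at B5: OUT[B5] = IN[B6] = {a, b, c, f}
Applying B5's transfer function to that OUT value gives IN[B5] (row B5 above).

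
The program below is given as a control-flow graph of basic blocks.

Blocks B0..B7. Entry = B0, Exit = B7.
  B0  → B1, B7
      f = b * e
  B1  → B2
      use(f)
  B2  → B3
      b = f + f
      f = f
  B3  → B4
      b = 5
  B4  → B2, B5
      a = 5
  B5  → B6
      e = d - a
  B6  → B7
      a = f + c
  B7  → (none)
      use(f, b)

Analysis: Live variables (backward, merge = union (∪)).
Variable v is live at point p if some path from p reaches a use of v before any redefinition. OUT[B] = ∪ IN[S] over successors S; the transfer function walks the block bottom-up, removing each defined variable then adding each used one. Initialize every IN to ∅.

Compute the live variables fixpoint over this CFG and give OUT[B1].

Answer: {c, d, f}

Trace:
Per-block solution:
  B0:   IN={b, c, d, e}   OUT={b, c, d, f}
  B1:   IN={c, d, f}   OUT={c, d, f}
  B2:   IN={c, d, f}   OUT={c, d, f}
  B3:   IN={c, d, f}   OUT={b, c, d, f}
  B4:   IN={b, c, d, f}   OUT={a, b, c, d, f}
  B5:   IN={a, b, c, d, f}   OUT={b, c, f}
  B6:   IN={b, c, f}   OUT={b, f}
  B7:   IN={b, f}   OUT={}

Merge at B1: OUT[B1] = IN[B2] = {c, d, f}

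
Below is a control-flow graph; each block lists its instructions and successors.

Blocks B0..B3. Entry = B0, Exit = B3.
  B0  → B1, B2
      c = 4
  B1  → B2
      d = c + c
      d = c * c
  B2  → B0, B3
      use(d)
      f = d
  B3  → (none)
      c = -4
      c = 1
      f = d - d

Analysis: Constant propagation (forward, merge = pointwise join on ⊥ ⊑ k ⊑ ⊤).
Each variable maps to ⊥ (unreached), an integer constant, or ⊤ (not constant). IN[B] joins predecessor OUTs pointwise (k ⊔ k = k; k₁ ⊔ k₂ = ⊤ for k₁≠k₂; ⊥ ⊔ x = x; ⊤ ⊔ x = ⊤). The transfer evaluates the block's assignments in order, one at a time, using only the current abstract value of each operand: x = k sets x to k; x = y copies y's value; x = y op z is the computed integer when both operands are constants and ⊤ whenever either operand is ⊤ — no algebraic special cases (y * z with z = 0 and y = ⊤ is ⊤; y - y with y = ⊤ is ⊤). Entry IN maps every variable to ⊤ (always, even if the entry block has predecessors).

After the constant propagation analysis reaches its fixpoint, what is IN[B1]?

Answer: {a: ⊤, b: ⊤, c: 4, d: ⊤, e: ⊤, f: ⊤}

Working:
Per-block solution:
  B0:  IN=(all ⊤)  OUT={c:4; rest ⊤}
  B1:  IN={c:4; rest ⊤}  OUT={c:4, d:16; rest ⊤}
  B2:  IN={c:4; rest ⊤}  OUT={c:4; rest ⊤}
  B3:  IN={c:4; rest ⊤}  OUT={c:1; rest ⊤}

Merge at B1: IN[B1] = OUT[B0] = {a: ⊤, b: ⊤, c: 4, d: ⊤, e: ⊤, f: ⊤}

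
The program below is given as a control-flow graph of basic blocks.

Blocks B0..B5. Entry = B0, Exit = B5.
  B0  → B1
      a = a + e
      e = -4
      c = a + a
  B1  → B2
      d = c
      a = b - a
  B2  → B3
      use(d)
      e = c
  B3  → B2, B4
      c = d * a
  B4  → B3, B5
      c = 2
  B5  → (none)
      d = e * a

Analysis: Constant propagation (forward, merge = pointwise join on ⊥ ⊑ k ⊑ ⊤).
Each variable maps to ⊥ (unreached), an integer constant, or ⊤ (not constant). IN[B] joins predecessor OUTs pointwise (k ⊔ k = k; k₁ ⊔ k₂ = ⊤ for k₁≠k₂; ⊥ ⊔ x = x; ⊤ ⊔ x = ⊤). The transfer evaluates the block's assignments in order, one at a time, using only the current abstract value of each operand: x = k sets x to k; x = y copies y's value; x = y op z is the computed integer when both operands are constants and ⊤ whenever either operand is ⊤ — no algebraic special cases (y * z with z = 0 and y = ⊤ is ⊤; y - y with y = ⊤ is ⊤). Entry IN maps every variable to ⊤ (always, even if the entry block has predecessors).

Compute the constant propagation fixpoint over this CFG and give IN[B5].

Per-block solution:
  B0: | IN=(all ⊤) | OUT={e:-4; rest ⊤}
  B1: | IN={e:-4; rest ⊤} | OUT={e:-4; rest ⊤}
  B2: | IN=(all ⊤) | OUT=(all ⊤)
  B3: | IN=(all ⊤) | OUT=(all ⊤)
  B4: | IN=(all ⊤) | OUT={c:2; rest ⊤}
  B5: | IN={c:2; rest ⊤} | OUT={c:2; rest ⊤}

Merge at B5: IN[B5] = OUT[B4] = {a: ⊤, b: ⊤, c: 2, d: ⊤, e: ⊤, f: ⊤}

Answer: {a: ⊤, b: ⊤, c: 2, d: ⊤, e: ⊤, f: ⊤}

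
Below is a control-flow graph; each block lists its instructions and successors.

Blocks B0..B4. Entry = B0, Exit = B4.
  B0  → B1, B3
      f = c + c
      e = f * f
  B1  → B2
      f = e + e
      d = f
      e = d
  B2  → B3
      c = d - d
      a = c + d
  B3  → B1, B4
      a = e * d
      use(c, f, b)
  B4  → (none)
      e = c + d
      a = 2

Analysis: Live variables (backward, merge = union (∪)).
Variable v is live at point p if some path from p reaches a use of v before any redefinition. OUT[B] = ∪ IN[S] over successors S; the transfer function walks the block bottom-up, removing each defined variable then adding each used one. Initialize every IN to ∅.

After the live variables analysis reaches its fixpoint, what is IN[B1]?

Answer: {b, e}

Working:
Converged values:
  B0:   IN={b, c, d}   OUT={b, c, d, e, f}
  B1:   IN={b, e}   OUT={b, d, e, f}
  B2:   IN={b, d, e, f}   OUT={b, c, d, e, f}
  B3:   IN={b, c, d, e, f}   OUT={b, c, d, e}
  B4:   IN={c, d}   OUT={}

Merge at B1: OUT[B1] = IN[B2] = {b, d, e, f}
Applying B1's transfer function to that OUT value gives IN[B1] (row B1 above).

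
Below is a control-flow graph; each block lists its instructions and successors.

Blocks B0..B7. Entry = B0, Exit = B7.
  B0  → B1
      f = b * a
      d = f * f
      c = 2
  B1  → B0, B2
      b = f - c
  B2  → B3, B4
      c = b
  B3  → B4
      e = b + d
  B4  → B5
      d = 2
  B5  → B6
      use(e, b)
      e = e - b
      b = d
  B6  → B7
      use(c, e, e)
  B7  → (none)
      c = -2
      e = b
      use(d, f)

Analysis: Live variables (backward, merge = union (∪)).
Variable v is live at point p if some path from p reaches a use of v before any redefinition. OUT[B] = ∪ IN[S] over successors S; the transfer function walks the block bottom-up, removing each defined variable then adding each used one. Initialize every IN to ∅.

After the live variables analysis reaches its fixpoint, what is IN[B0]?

Answer: {a, b, e}

Working:
Converged values:
  B0:  IN={a, b, e}  OUT={a, c, d, e, f}
  B1:  IN={a, c, d, e, f}  OUT={a, b, d, e, f}
  B2:  IN={b, d, e, f}  OUT={b, c, d, e, f}
  B3:  IN={b, c, d, f}  OUT={b, c, e, f}
  B4:  IN={b, c, e, f}  OUT={b, c, d, e, f}
  B5:  IN={b, c, d, e, f}  OUT={b, c, d, e, f}
  B6:  IN={b, c, d, e, f}  OUT={b, d, f}
  B7:  IN={b, d, f}  OUT={}

Merge at B0: OUT[B0] = IN[B1] = {a, c, d, e, f}
Applying B0's transfer function to that OUT value gives IN[B0] (row B0 above).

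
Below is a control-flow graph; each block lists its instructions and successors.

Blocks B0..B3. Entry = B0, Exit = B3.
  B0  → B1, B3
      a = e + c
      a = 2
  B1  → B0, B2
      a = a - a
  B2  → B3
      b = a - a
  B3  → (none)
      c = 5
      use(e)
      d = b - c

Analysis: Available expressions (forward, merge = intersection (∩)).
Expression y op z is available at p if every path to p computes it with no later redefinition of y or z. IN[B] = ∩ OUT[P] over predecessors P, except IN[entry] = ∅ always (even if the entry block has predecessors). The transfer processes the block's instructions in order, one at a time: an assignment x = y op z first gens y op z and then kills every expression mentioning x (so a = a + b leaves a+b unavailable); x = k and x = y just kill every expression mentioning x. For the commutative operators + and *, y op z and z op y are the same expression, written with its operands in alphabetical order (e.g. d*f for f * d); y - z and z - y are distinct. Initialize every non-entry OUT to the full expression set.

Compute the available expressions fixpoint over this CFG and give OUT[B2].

Answer: {a-a, c+e}

Working:
Converged values:
  B0: | IN={} | OUT={c+e}
  B1: | IN={c+e} | OUT={c+e}
  B2: | IN={c+e} | OUT={a-a, c+e}
  B3: | IN={c+e} | OUT={b-c}

Merge at B2: IN[B2] = OUT[B1] = {c+e}
Applying B2's transfer function to that IN value gives OUT[B2] (row B2 above).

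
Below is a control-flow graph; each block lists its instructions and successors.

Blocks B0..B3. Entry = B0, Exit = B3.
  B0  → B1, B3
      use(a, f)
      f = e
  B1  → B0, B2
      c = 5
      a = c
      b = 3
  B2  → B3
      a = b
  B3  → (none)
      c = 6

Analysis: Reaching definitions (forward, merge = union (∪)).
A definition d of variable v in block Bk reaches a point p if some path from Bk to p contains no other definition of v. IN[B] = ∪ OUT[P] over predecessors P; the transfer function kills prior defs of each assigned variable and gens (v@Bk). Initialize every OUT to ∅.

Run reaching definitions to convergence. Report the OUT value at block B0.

Converged values:
  B0:   IN={a@B1, b@B1, c@B1, f@B0}   OUT={a@B1, b@B1, c@B1, f@B0}
  B1:   IN={a@B1, b@B1, c@B1, f@B0}   OUT={a@B1, b@B1, c@B1, f@B0}
  B2:   IN={a@B1, b@B1, c@B1, f@B0}   OUT={a@B2, b@B1, c@B1, f@B0}
  B3:   IN={a@B1, a@B2, b@B1, c@B1, f@B0}   OUT={a@B1, a@B2, b@B1, c@B3, f@B0}

Merge at B0 (entry node, so the boundary value {} is joined with the incoming edge(s)): IN[B0] = {} ⊔ OUT[B1] = {a@B1, b@B1, c@B1, f@B0}
Applying B0's transfer function to that IN value gives OUT[B0] (row B0 above).

Answer: {a@B1, b@B1, c@B1, f@B0}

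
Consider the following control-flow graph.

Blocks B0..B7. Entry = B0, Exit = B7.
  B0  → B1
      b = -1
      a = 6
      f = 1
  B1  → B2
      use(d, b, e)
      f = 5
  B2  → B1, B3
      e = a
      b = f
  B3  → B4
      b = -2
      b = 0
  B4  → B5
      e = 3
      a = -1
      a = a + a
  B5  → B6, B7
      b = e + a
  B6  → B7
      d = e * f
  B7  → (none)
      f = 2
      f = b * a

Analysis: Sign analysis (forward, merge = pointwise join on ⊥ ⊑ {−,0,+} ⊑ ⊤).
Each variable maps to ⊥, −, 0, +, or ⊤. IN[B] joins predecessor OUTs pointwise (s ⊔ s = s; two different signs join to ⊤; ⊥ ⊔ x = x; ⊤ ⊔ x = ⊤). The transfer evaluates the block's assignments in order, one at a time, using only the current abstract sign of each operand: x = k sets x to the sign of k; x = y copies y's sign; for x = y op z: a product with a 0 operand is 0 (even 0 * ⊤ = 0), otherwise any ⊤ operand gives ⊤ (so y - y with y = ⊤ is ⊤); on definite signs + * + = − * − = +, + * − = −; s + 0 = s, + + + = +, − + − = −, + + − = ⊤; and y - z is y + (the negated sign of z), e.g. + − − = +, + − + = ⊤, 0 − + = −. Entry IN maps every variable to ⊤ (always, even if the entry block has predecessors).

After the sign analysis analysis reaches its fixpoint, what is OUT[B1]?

Answer: {a: +, b: ⊤, c: ⊤, d: ⊤, e: ⊤, f: +}

Derivation:
Per-block solution:
  B0: | IN=(all ⊤) | OUT={a:+, b:-, f:+; rest ⊤}
  B1: | IN={a:+, f:+; rest ⊤} | OUT={a:+, f:+; rest ⊤}
  B2: | IN={a:+, f:+; rest ⊤} | OUT={a:+, b:+, e:+, f:+; rest ⊤}
  B3: | IN={a:+, b:+, e:+, f:+; rest ⊤} | OUT={a:+, b:0, e:+, f:+; rest ⊤}
  B4: | IN={a:+, b:0, e:+, f:+; rest ⊤} | OUT={a:-, b:0, e:+, f:+; rest ⊤}
  B5: | IN={a:-, b:0, e:+, f:+; rest ⊤} | OUT={a:-, e:+, f:+; rest ⊤}
  B6: | IN={a:-, e:+, f:+; rest ⊤} | OUT={a:-, d:+, e:+, f:+; rest ⊤}
  B7: | IN={a:-, e:+, f:+; rest ⊤} | OUT={a:-, e:+; rest ⊤}

Merge at B1: IN[B1] = OUT[B0] ⊔ OUT[B2] = {a: +, b: ⊤, c: ⊤, d: ⊤, e: ⊤, f: +}
Applying B1's transfer function to that IN value gives OUT[B1] (row B1 above).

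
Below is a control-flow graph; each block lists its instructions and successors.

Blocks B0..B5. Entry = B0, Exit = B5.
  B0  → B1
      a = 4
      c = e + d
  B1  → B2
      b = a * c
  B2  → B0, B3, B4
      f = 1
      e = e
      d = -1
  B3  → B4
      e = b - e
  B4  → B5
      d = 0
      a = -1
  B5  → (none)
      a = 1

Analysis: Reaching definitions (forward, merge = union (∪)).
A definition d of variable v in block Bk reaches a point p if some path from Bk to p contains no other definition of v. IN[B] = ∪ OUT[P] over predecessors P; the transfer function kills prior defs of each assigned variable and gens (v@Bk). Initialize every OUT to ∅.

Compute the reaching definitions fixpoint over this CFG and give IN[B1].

Converged values:
  B0:  IN={a@B0, b@B1, c@B0, d@B2, e@B2, f@B2}  OUT={a@B0, b@B1, c@B0, d@B2, e@B2, f@B2}
  B1:  IN={a@B0, b@B1, c@B0, d@B2, e@B2, f@B2}  OUT={a@B0, b@B1, c@B0, d@B2, e@B2, f@B2}
  B2:  IN={a@B0, b@B1, c@B0, d@B2, e@B2, f@B2}  OUT={a@B0, b@B1, c@B0, d@B2, e@B2, f@B2}
  B3:  IN={a@B0, b@B1, c@B0, d@B2, e@B2, f@B2}  OUT={a@B0, b@B1, c@B0, d@B2, e@B3, f@B2}
  B4:  IN={a@B0, b@B1, c@B0, d@B2, e@B2, e@B3, f@B2}  OUT={a@B4, b@B1, c@B0, d@B4, e@B2, e@B3, f@B2}
  B5:  IN={a@B4, b@B1, c@B0, d@B4, e@B2, e@B3, f@B2}  OUT={a@B5, b@B1, c@B0, d@B4, e@B2, e@B3, f@B2}

Merge at B1: IN[B1] = OUT[B0] = {a@B0, b@B1, c@B0, d@B2, e@B2, f@B2}

Answer: {a@B0, b@B1, c@B0, d@B2, e@B2, f@B2}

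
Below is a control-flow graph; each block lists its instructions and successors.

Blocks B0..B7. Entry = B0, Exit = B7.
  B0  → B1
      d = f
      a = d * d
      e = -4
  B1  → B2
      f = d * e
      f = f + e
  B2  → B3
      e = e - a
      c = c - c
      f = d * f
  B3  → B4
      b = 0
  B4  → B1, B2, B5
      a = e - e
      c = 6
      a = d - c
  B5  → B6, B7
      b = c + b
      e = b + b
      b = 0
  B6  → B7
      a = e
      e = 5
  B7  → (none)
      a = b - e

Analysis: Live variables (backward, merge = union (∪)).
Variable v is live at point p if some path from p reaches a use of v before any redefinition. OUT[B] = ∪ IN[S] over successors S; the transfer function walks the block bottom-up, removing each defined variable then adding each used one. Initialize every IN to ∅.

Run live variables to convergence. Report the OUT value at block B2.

Answer: {d, e, f}

Working:
Converged values:
  B0: | IN={c, f} | OUT={a, c, d, e}
  B1: | IN={a, c, d, e} | OUT={a, c, d, e, f}
  B2: | IN={a, c, d, e, f} | OUT={d, e, f}
  B3: | IN={d, e, f} | OUT={b, d, e, f}
  B4: | IN={b, d, e, f} | OUT={a, b, c, d, e, f}
  B5: | IN={b, c} | OUT={b, e}
  B6: | IN={b, e} | OUT={b, e}
  B7: | IN={b, e} | OUT={}

Merge at B2: OUT[B2] = IN[B3] = {d, e, f}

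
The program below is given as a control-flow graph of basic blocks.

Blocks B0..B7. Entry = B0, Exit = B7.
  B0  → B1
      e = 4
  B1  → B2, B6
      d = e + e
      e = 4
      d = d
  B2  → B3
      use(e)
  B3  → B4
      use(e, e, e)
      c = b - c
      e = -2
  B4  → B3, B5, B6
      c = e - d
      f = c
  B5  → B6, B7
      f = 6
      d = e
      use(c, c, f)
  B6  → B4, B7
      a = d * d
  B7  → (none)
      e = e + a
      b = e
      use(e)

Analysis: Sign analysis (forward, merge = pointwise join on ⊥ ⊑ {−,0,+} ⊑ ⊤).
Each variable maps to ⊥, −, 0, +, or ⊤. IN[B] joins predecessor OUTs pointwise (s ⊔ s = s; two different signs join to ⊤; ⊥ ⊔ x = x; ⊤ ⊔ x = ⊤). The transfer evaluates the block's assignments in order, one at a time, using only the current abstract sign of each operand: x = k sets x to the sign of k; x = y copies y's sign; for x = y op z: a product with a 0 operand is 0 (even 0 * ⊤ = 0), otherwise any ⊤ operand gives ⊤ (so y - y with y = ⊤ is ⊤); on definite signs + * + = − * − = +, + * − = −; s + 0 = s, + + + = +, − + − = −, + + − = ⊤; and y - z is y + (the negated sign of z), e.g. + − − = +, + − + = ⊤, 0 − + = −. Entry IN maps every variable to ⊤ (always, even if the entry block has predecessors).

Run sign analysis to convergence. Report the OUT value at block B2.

Answer: {a: ⊤, b: ⊤, c: ⊤, d: +, e: +, f: ⊤}

Trace:
Fixpoint table:
  B0: | IN=(all ⊤) | OUT={e:+; rest ⊤}
  B1: | IN={e:+; rest ⊤} | OUT={d:+, e:+; rest ⊤}
  B2: | IN={d:+, e:+; rest ⊤} | OUT={d:+, e:+; rest ⊤}
  B3: | IN=(all ⊤) | OUT={e:-; rest ⊤}
  B4: | IN=(all ⊤) | OUT=(all ⊤)
  B5: | IN=(all ⊤) | OUT={f:+; rest ⊤}
  B6: | IN=(all ⊤) | OUT=(all ⊤)
  B7: | IN=(all ⊤) | OUT=(all ⊤)

Merge at B2: IN[B2] = OUT[B1] = {a: ⊤, b: ⊤, c: ⊤, d: +, e: +, f: ⊤}
Applying B2's transfer function to that IN value gives OUT[B2] (row B2 above).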